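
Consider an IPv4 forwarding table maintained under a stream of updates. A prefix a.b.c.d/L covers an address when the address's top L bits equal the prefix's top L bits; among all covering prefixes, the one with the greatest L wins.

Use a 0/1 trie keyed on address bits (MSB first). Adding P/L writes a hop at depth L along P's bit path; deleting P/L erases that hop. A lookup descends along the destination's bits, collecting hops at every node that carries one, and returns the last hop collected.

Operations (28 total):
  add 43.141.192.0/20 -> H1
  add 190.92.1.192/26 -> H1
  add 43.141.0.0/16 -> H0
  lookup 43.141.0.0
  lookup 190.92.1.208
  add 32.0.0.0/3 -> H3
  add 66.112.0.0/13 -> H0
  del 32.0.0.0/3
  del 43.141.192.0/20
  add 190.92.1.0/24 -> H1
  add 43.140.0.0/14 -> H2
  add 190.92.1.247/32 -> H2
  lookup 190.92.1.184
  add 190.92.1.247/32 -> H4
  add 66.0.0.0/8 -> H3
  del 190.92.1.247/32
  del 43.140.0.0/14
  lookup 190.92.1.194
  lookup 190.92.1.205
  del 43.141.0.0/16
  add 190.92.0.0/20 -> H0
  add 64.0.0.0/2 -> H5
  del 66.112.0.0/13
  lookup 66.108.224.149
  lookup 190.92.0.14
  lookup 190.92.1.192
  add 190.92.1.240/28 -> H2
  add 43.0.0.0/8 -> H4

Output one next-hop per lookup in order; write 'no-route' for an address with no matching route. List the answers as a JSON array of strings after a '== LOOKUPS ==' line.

Apply in order:
  + 43.141.192.0/20 (H1) depth=20
  + 190.92.1.192/26 (H1) depth=26
  + 43.141.0.0/16 (H0) depth=16
  lookup 43.141.0.0: bits 0010101110001101 walk d0:-→d1:-→d2:-→d3:-→d4:-→d5:-→d6:-→d7:-→d8:-→d9:-→d10:-→d11:-→d12:-→d13:-→d14:-→d15:-→d16:H0 -> H0
  lookup 190.92.1.208: bits 10111110010111000000000111 walk d0:-→d1:-→d2:-→d3:-→d4:-→d5:-→d6:-→d7:-→d8:-→d9:-→d10:-→d11:-→d12:-→d13:-→d14:-→d15:-→d16:-→d17:-→d18:-→d19:-→d20:-→d21:-→d22:-→d23:-→d24:-→d25:-→d26:H1 -> H1
  + 32.0.0.0/3 (H3) depth=3
  + 66.112.0.0/13 (H0) depth=13
  - 32.0.0.0/3 clear@3
  - 43.141.192.0/20 clear@20
  + 190.92.1.0/24 (H1) depth=24
  + 43.140.0.0/14 (H2) depth=14
  + 190.92.1.247/32 (H2) depth=32
  lookup 190.92.1.184: bits 1011111001011100000000011 walk d0:-→d1:-→d2:-→d3:-→d4:-→d5:-→d6:-→d7:-→d8:-→d9:-→d10:-→d11:-→d12:-→d13:-→d14:-→d15:-→d16:-→d17:-→d18:-→d19:-→d20:-→d21:-→d22:-→d23:-→d24:H1→d25:- -> H1
  + 190.92.1.247/32 (H4) depth=32
  + 66.0.0.0/8 (H3) depth=8
  - 190.92.1.247/32 clear@32
  - 43.140.0.0/14 clear@14
  lookup 190.92.1.194: bits 10111110010111000000000111 walk d0:-→d1:-→d2:-→d3:-→d4:-→d5:-→d6:-→d7:-→d8:-→d9:-→d10:-→d11:-→d12:-→d13:-→d14:-→d15:-→d16:-→d17:-→d18:-→d19:-→d20:-→d21:-→d22:-→d23:-→d24:H1→d25:-→d26:H1 -> H1
  lookup 190.92.1.205: bits 10111110010111000000000111 walk d0:-→d1:-→d2:-→d3:-→d4:-→d5:-→d6:-→d7:-→d8:-→d9:-→d10:-→d11:-→d12:-→d13:-→d14:-→d15:-→d16:-→d17:-→d18:-→d19:-→d20:-→d21:-→d22:-→d23:-→d24:H1→d25:-→d26:H1 -> H1
  - 43.141.0.0/16 clear@16
  + 190.92.0.0/20 (H0) depth=20
  + 64.0.0.0/2 (H5) depth=2
  - 66.112.0.0/13 clear@13
  lookup 66.108.224.149: bits 01000010011 walk d0:-→d1:-→d2:H5→d3:-→d4:-→d5:-→d6:-→d7:-→d8:H3→d9:-→d10:-→d11:- -> H3
  lookup 190.92.0.14: bits 10111110010111000000000 walk d0:-→d1:-→d2:-→d3:-→d4:-→d5:-→d6:-→d7:-→d8:-→d9:-→d10:-→d11:-→d12:-→d13:-→d14:-→d15:-→d16:-→d17:-→d18:-→d19:-→d20:H0→d21:-→d22:-→d23:- -> H0
  lookup 190.92.1.192: bits 10111110010111000000000111 walk d0:-→d1:-→d2:-→d3:-→d4:-→d5:-→d6:-→d7:-→d8:-→d9:-→d10:-→d11:-→d12:-→d13:-→d14:-→d15:-→d16:-→d17:-→d18:-→d19:-→d20:H0→d21:-→d22:-→d23:-→d24:H1→d25:-→d26:H1 -> H1
  + 190.92.1.240/28 (H2) depth=28
  + 43.0.0.0/8 (H4) depth=8

== LOOKUPS ==
["H0","H1","H1","H1","H1","H3","H0","H1"]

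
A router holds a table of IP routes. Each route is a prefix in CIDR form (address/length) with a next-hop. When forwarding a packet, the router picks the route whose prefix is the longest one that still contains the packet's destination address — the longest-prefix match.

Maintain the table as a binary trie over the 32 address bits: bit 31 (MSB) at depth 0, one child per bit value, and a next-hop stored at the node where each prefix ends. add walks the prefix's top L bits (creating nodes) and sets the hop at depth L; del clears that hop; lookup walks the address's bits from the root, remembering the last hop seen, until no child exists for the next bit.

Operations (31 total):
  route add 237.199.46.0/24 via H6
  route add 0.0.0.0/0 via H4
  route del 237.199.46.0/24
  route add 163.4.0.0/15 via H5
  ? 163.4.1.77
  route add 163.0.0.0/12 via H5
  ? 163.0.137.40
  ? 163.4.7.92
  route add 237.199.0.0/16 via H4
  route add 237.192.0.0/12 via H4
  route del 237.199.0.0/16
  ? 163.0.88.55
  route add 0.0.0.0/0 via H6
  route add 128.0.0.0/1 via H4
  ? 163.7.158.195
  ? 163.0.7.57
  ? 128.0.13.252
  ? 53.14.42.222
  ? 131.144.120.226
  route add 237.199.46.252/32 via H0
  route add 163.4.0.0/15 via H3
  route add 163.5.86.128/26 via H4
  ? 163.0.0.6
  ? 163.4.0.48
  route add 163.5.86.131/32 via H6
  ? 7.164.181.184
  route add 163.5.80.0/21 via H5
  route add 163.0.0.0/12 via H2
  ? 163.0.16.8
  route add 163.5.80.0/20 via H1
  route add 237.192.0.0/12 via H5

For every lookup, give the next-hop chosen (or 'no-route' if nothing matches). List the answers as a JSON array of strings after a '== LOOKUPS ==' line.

Process each operation:
  + 237.199.46.0/24 (H6) depth=24
  + 0.0.0.0/0 (H4) depth=0
  - 237.199.46.0/24 clear@24
  + 163.4.0.0/15 (H5) depth=15
  ? 163.4.1.77  path d0:H4→d1:-→d2:-→d3:-→d4:-→d5:-→d6:-→d7:-→d8:-→d9:-→d10:-→d11:-→d12:-→d13:-→d14:-→d15:H5  best=H5
  + 163.0.0.0/12 (H5) depth=12
  ? 163.0.137.40  path d0:H4→d1:-→d2:-→d3:-→d4:-→d5:-→d6:-→d7:-→d8:-→d9:-→d10:-→d11:-→d12:H5→d13:-  best=H5
  ? 163.4.7.92  path d0:H4→d1:-→d2:-→d3:-→d4:-→d5:-→d6:-→d7:-→d8:-→d9:-→d10:-→d11:-→d12:H5→d13:-→d14:-→d15:H5  best=H5
  + 237.199.0.0/16 (H4) depth=16
  + 237.192.0.0/12 (H4) depth=12
  - 237.199.0.0/16 clear@16
  ? 163.0.88.55  path d0:H4→d1:-→d2:-→d3:-→d4:-→d5:-→d6:-→d7:-→d8:-→d9:-→d10:-→d11:-→d12:H5→d13:-  best=H5
  + 0.0.0.0/0 (H6) depth=0
  + 128.0.0.0/1 (H4) depth=1
  ? 163.7.158.195  path d0:H6→d1:H4→d2:-→d3:-→d4:-→d5:-→d6:-→d7:-→d8:-→d9:-→d10:-→d11:-→d12:H5→d13:-→d14:-  best=H5
  ? 163.0.7.57  path d0:H6→d1:H4→d2:-→d3:-→d4:-→d5:-→d6:-→d7:-→d8:-→d9:-→d10:-→d11:-→d12:H5→d13:-  best=H5
  ? 128.0.13.252  path d0:H6→d1:H4→d2:-  best=H4
  ? 53.14.42.222  path d0:H6  best=H6
  ? 131.144.120.226  path d0:H6→d1:H4→d2:-  best=H4
  + 237.199.46.252/32 (H0) depth=32
  + 163.4.0.0/15 (H3) depth=15
  + 163.5.86.128/26 (H4) depth=26
  ? 163.0.0.6  path d0:H6→d1:H4→d2:-→d3:-→d4:-→d5:-→d6:-→d7:-→d8:-→d9:-→d10:-→d11:-→d12:H5→d13:-  best=H5
  ? 163.4.0.48  path d0:H6→d1:H4→d2:-→d3:-→d4:-→d5:-→d6:-→d7:-→d8:-→d9:-→d10:-→d11:-→d12:H5→d13:-→d14:-→d15:H3  best=H3
  + 163.5.86.131/32 (H6) depth=32
  ? 7.164.181.184  path d0:H6  best=H6
  + 163.5.80.0/21 (H5) depth=21
  + 163.0.0.0/12 (H2) depth=12
  ? 163.0.16.8  path d0:H6→d1:H4→d2:-→d3:-→d4:-→d5:-→d6:-→d7:-→d8:-→d9:-→d10:-→d11:-→d12:H2→d13:-  best=H2
  + 163.5.80.0/20 (H1) depth=20
  + 237.192.0.0/12 (H5) depth=12

== LOOKUPS ==
["H5","H5","H5","H5","H5","H5","H4","H6","H4","H5","H3","H6","H2"]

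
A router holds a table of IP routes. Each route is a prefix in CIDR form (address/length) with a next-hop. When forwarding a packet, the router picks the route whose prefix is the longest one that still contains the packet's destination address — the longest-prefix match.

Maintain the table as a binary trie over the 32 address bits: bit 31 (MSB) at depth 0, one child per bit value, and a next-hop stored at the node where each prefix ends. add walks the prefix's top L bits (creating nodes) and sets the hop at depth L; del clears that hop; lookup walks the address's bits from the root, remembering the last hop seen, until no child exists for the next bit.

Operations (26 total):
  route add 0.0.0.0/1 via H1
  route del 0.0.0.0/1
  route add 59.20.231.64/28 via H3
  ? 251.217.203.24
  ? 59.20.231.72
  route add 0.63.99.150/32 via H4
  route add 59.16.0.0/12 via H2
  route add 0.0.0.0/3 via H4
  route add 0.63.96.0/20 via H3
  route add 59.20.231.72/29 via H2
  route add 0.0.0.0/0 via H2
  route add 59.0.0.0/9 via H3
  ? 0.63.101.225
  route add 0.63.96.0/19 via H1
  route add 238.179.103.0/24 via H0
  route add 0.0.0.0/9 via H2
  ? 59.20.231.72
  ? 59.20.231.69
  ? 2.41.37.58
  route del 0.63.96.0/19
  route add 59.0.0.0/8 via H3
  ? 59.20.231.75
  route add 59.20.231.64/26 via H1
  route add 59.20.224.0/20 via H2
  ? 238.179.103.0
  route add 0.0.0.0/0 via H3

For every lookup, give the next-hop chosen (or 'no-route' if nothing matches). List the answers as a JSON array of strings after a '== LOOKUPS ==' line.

Trace:
  add 0.0.0.0/1 -> H1 at depth 1
  - 0.0.0.0/1 clear@1
  add 59.20.231.64/28 -> H3 at depth 28
  Q 251.217.203.24: descend ε ; hops seen [∅] ; pick no-route
  Q 59.20.231.72: descend 0011101100010100111001110100 ; hops seen [H3] ; pick H3
  add 0.63.99.150/32 -> H4 at depth 32
  add 59.16.0.0/12 -> H2 at depth 12
  add 0.0.0.0/3 -> H4 at depth 3
  add 0.63.96.0/20 -> H3 at depth 20
  add 59.20.231.72/29 -> H2 at depth 29
  add 0.0.0.0/0 -> H2 at depth 0
  add 59.0.0.0/9 -> H3 at depth 9
  Q 0.63.101.225: descend 000000000011111101100 ; hops seen [H2,H4,H3] ; pick H3
  add 0.63.96.0/19 -> H1 at depth 19
  add 238.179.103.0/24 -> H0 at depth 24
  add 0.0.0.0/9 -> H2 at depth 9
  Q 59.20.231.72: descend 00111011000101001110011101001 ; hops seen [H2,H3,H2,H3,H2] ; pick H2
  Q 59.20.231.69: descend 0011101100010100111001110100 ; hops seen [H2,H3,H2,H3] ; pick H3
  Q 2.41.37.58: descend 000000 ; hops seen [H2,H4] ; pick H4
  - 0.63.96.0/19 clear@19
  add 59.0.0.0/8 -> H3 at depth 8
  Q 59.20.231.75: descend 00111011000101001110011101001 ; hops seen [H2,H3,H3,H2,H3,H2] ; pick H2
  add 59.20.231.64/26 -> H1 at depth 26
  add 59.20.224.0/20 -> H2 at depth 20
  Q 238.179.103.0: descend 111011101011001101100111 ; hops seen [H2,H0] ; pick H0
  add 0.0.0.0/0 -> H3 at depth 0

== LOOKUPS ==
["no-route","H3","H3","H2","H3","H4","H2","H0"]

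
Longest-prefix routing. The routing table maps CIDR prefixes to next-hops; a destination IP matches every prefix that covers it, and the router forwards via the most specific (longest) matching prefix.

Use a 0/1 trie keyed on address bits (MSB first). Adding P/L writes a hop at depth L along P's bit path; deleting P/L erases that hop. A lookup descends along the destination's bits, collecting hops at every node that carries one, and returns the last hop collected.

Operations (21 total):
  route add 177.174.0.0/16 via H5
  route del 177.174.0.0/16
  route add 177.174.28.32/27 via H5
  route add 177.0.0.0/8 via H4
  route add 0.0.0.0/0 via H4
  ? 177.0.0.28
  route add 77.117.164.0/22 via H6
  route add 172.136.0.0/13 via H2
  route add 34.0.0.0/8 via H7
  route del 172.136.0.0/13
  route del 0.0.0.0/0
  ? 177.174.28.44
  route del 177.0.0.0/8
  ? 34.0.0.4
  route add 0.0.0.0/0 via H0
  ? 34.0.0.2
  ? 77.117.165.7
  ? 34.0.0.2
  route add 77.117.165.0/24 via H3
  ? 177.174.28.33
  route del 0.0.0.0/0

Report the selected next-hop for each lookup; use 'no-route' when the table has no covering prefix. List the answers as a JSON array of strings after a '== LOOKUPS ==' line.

Trace:
  + 177.174.0.0/16 (H5) depth=16
  - 177.174.0.0/16 clear@16
  + 177.174.28.32/27 (H5) depth=27
  + 177.0.0.0/8 (H4) depth=8
  + 0.0.0.0/0 (H4) depth=0
  ? 177.0.0.28  path d0:H4→d1:-→d2:-→d3:-→d4:-→d5:-→d6:-→d7:-→d8:H4  best=H4
  + 77.117.164.0/22 (H6) depth=22
  + 172.136.0.0/13 (H2) depth=13
  + 34.0.0.0/8 (H7) depth=8
  - 172.136.0.0/13 clear@13
  - 0.0.0.0/0 clear@0
  ? 177.174.28.44  path d0:-→d1:-→d2:-→d3:-→d4:-→d5:-→d6:-→d7:-→d8:H4→d9:-→d10:-→d11:-→d12:-→d13:-→d14:-→d15:-→d16:-→d17:-→d18:-→d19:-→d20:-→d21:-→d22:-→d23:-→d24:-→d25:-→d26:-→d27:H5  best=H5
  - 177.0.0.0/8 clear@8
  ? 34.0.0.4  path d0:-→d1:-→d2:-→d3:-→d4:-→d5:-→d6:-→d7:-→d8:H7  best=H7
  + 0.0.0.0/0 (H0) depth=0
  ? 34.0.0.2  path d0:H0→d1:-→d2:-→d3:-→d4:-→d5:-→d6:-→d7:-→d8:H7  best=H7
  ? 77.117.165.7  path d0:H0→d1:-→d2:-→d3:-→d4:-→d5:-→d6:-→d7:-→d8:-→d9:-→d10:-→d11:-→d12:-→d13:-→d14:-→d15:-→d16:-→d17:-→d18:-→d19:-→d20:-→d21:-→d22:H6  best=H6
  ? 34.0.0.2  path d0:H0→d1:-→d2:-→d3:-→d4:-→d5:-→d6:-→d7:-→d8:H7  best=H7
  + 77.117.165.0/24 (H3) depth=24
  ? 177.174.28.33  path d0:H0→d1:-→d2:-→d3:-→d4:-→d5:-→d6:-→d7:-→d8:-→d9:-→d10:-→d11:-→d12:-→d13:-→d14:-→d15:-→d16:-→d17:-→d18:-→d19:-→d20:-→d21:-→d22:-→d23:-→d24:-→d25:-→d26:-→d27:H5  best=H5
  - 0.0.0.0/0 clear@0

== LOOKUPS ==
["H4","H5","H7","H7","H6","H7","H5"]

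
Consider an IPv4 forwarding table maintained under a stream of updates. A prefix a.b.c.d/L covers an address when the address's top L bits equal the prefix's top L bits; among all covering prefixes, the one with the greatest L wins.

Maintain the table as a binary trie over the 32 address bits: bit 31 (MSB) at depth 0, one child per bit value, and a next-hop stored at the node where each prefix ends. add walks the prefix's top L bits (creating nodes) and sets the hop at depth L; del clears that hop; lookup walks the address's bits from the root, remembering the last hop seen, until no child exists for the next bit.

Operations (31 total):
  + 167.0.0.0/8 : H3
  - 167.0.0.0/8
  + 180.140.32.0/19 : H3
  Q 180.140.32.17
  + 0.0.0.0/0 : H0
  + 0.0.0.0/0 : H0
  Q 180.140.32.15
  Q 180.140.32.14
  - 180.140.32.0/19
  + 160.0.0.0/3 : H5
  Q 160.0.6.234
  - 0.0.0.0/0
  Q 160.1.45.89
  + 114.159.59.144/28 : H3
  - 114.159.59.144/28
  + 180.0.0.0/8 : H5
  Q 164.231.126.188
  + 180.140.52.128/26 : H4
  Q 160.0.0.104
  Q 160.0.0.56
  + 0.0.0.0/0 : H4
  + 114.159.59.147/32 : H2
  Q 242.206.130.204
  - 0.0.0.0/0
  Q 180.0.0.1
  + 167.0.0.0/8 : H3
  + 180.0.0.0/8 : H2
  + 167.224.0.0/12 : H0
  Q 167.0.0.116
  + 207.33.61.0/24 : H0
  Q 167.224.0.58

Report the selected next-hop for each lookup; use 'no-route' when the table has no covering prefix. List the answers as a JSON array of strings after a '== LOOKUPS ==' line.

Apply in order:
  add 167.0.0.0/8 -> H3 at depth 8
  - 167.0.0.0/8 clear@8
  add 180.140.32.0/19 -> H3 at depth 19
  lookup 180.140.32.17: bits 1011010010001100001 walk d0:-→d1:-→d2:-→d3:-→d4:-→d5:-→d6:-→d7:-→d8:-→d9:-→d10:-→d11:-→d12:-→d13:-→d14:-→d15:-→d16:-→d17:-→d18:-→d19:H3 -> H3
  add 0.0.0.0/0 -> H0 at depth 0
  add 0.0.0.0/0 -> H0 at depth 0
  lookup 180.140.32.15: bits 1011010010001100001 walk d0:H0→d1:-→d2:-→d3:-→d4:-→d5:-→d6:-→d7:-→d8:-→d9:-→d10:-→d11:-→d12:-→d13:-→d14:-→d15:-→d16:-→d17:-→d18:-→d19:H3 -> H3
  lookup 180.140.32.14: bits 1011010010001100001 walk d0:H0→d1:-→d2:-→d3:-→d4:-→d5:-→d6:-→d7:-→d8:-→d9:-→d10:-→d11:-→d12:-→d13:-→d14:-→d15:-→d16:-→d17:-→d18:-→d19:H3 -> H3
  - 180.140.32.0/19 clear@19
  add 160.0.0.0/3 -> H5 at depth 3
  lookup 160.0.6.234: bits 10100 walk d0:H0→d1:-→d2:-→d3:H5→d4:-→d5:- -> H5
  - 0.0.0.0/0 clear@0
  lookup 160.1.45.89: bits 10100 walk d0:-→d1:-→d2:-→d3:H5→d4:-→d5:- -> H5
  add 114.159.59.144/28 -> H3 at depth 28
  - 114.159.59.144/28 clear@28
  add 180.0.0.0/8 -> H5 at depth 8
  lookup 164.231.126.188: bits 101001 walk d0:-→d1:-→d2:-→d3:H5→d4:-→d5:-→d6:- -> H5
  add 180.140.52.128/26 -> H4 at depth 26
  lookup 160.0.0.104: bits 10100 walk d0:-→d1:-→d2:-→d3:H5→d4:-→d5:- -> H5
  lookup 160.0.0.56: bits 10100 walk d0:-→d1:-→d2:-→d3:H5→d4:-→d5:- -> H5
  add 0.0.0.0/0 -> H4 at depth 0
  add 114.159.59.147/32 -> H2 at depth 32
  lookup 242.206.130.204: bits 1 walk d0:H4→d1:- -> H4
  - 0.0.0.0/0 clear@0
  lookup 180.0.0.1: bits 10110100 walk d0:-→d1:-→d2:-→d3:H5→d4:-→d5:-→d6:-→d7:-→d8:H5 -> H5
  add 167.0.0.0/8 -> H3 at depth 8
  add 180.0.0.0/8 -> H2 at depth 8
  add 167.224.0.0/12 -> H0 at depth 12
  lookup 167.0.0.116: bits 10100111 walk d0:-→d1:-→d2:-→d3:H5→d4:-→d5:-→d6:-→d7:-→d8:H3 -> H3
  add 207.33.61.0/24 -> H0 at depth 24
  lookup 167.224.0.58: bits 101001111110 walk d0:-→d1:-→d2:-→d3:H5→d4:-→d5:-→d6:-→d7:-→d8:H3→d9:-→d10:-→d11:-→d12:H0 -> H0

== LOOKUPS ==
["H3","H3","H3","H5","H5","H5","H5","H5","H4","H5","H3","H0"]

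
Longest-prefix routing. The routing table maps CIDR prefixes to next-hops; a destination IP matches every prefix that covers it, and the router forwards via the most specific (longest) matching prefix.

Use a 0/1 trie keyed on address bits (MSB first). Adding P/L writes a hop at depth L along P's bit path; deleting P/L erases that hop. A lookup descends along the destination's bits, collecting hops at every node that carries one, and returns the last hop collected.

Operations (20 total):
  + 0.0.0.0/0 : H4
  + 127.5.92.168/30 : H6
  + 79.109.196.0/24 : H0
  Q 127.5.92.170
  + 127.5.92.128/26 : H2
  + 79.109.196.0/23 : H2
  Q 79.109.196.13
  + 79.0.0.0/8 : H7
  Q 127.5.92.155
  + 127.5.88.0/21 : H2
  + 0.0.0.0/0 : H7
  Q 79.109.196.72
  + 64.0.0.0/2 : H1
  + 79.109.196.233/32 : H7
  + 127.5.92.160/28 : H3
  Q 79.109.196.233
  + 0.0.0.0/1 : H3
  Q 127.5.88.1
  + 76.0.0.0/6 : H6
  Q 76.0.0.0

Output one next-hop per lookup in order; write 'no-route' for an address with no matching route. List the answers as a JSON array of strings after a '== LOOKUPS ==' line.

Trace:
  + 0.0.0.0/0 (H4) depth=0
  + 127.5.92.168/30 (H6) depth=30
  + 79.109.196.0/24 (H0) depth=24
  ? 127.5.92.170  path d0:H4→d1:-→d2:-→d3:-→d4:-→d5:-→d6:-→d7:-→d8:-→d9:-→d10:-→d11:-→d12:-→d13:-→d14:-→d15:-→d16:-→d17:-→d18:-→d19:-→d20:-→d21:-→d22:-→d23:-→d24:-→d25:-→d26:-→d27:-→d28:-→d29:-→d30:H6  best=H6
  + 127.5.92.128/26 (H2) depth=26
  + 79.109.196.0/23 (H2) depth=23
  ? 79.109.196.13  path d0:H4→d1:-→d2:-→d3:-→d4:-→d5:-→d6:-→d7:-→d8:-→d9:-→d10:-→d11:-→d12:-→d13:-→d14:-→d15:-→d16:-→d17:-→d18:-→d19:-→d20:-→d21:-→d22:-→d23:H2→d24:H0  best=H0
  + 79.0.0.0/8 (H7) depth=8
  ? 127.5.92.155  path d0:H4→d1:-→d2:-→d3:-→d4:-→d5:-→d6:-→d7:-→d8:-→d9:-→d10:-→d11:-→d12:-→d13:-→d14:-→d15:-→d16:-→d17:-→d18:-→d19:-→d20:-→d21:-→d22:-→d23:-→d24:-→d25:-→d26:H2  best=H2
  + 127.5.88.0/21 (H2) depth=21
  + 0.0.0.0/0 (H7) depth=0
  ? 79.109.196.72  path d0:H7→d1:-→d2:-→d3:-→d4:-→d5:-→d6:-→d7:-→d8:H7→d9:-→d10:-→d11:-→d12:-→d13:-→d14:-→d15:-→d16:-→d17:-→d18:-→d19:-→d20:-→d21:-→d22:-→d23:H2→d24:H0  best=H0
  + 64.0.0.0/2 (H1) depth=2
  + 79.109.196.233/32 (H7) depth=32
  + 127.5.92.160/28 (H3) depth=28
  ? 79.109.196.233  path d0:H7→d1:-→d2:H1→d3:-→d4:-→d5:-→d6:-→d7:-→d8:H7→d9:-→d10:-→d11:-→d12:-→d13:-→d14:-→d15:-→d16:-→d17:-→d18:-→d19:-→d20:-→d21:-→d22:-→d23:H2→d24:H0→d25:-→d26:-→d27:-→d28:-→d29:-→d30:-→d31:-→d32:H7  best=H7
  + 0.0.0.0/1 (H3) depth=1
  ? 127.5.88.1  path d0:H7→d1:H3→d2:H1→d3:-→d4:-→d5:-→d6:-→d7:-→d8:-→d9:-→d10:-→d11:-→d12:-→d13:-→d14:-→d15:-→d16:-→d17:-→d18:-→d19:-→d20:-→d21:H2  best=H2
  + 76.0.0.0/6 (H6) depth=6
  ? 76.0.0.0  path d0:H7→d1:H3→d2:H1→d3:-→d4:-→d5:-→d6:H6  best=H6

== LOOKUPS ==
["H6","H0","H2","H0","H7","H2","H6"]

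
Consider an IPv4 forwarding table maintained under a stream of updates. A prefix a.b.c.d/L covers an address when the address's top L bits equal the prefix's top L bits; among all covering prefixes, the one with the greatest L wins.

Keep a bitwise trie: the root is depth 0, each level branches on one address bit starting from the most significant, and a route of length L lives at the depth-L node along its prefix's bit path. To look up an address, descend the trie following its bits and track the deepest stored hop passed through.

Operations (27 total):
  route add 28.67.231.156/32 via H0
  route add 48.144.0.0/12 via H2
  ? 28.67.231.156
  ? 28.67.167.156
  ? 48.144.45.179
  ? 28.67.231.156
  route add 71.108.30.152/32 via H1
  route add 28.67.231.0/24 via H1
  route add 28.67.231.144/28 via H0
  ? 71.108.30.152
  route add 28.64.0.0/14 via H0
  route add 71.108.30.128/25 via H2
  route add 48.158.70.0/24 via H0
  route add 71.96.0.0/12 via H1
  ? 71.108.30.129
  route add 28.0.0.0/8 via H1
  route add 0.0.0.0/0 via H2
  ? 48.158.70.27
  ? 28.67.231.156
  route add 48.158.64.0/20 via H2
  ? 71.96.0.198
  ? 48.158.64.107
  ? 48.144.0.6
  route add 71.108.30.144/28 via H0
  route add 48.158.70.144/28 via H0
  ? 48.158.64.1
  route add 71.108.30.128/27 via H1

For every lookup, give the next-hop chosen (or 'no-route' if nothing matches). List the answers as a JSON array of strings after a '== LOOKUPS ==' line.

Process each operation:
  + 28.67.231.156/32 (H0) depth=32
  + 48.144.0.0/12 (H2) depth=12
  Q 28.67.231.156: descend 00011100010000111110011110011100 ; hops seen [H0] ; pick H0
  Q 28.67.167.156: descend 00011100010000111 ; hops seen [∅] ; pick no-route
  Q 48.144.45.179: descend 001100001001 ; hops seen [H2] ; pick H2
  Q 28.67.231.156: descend 00011100010000111110011110011100 ; hops seen [H0] ; pick H0
  + 71.108.30.152/32 (H1) depth=32
  + 28.67.231.0/24 (H1) depth=24
  + 28.67.231.144/28 (H0) depth=28
  Q 71.108.30.152: descend 01000111011011000001111010011000 ; hops seen [H1] ; pick H1
  + 28.64.0.0/14 (H0) depth=14
  + 71.108.30.128/25 (H2) depth=25
  + 48.158.70.0/24 (H0) depth=24
  + 71.96.0.0/12 (H1) depth=12
  Q 71.108.30.129: descend 010001110110110000011110100 ; hops seen [H1,H2] ; pick H2
  + 28.0.0.0/8 (H1) depth=8
  + 0.0.0.0/0 (H2) depth=0
  Q 48.158.70.27: descend 001100001001111001000110 ; hops seen [H2,H2,H0] ; pick H0
  Q 28.67.231.156: descend 00011100010000111110011110011100 ; hops seen [H2,H1,H0,H1,H0,H0] ; pick H0
  + 48.158.64.0/20 (H2) depth=20
  Q 71.96.0.198: descend 010001110110 ; hops seen [H2,H1] ; pick H1
  Q 48.158.64.107: descend 001100001001111001000 ; hops seen [H2,H2,H2] ; pick H2
  Q 48.144.0.6: descend 001100001001 ; hops seen [H2,H2] ; pick H2
  + 71.108.30.144/28 (H0) depth=28
  + 48.158.70.144/28 (H0) depth=28
  Q 48.158.64.1: descend 001100001001111001000 ; hops seen [H2,H2,H2] ; pick H2
  + 71.108.30.128/27 (H1) depth=27

== LOOKUPS ==
["H0","no-route","H2","H0","H1","H2","H0","H0","H1","H2","H2","H2"]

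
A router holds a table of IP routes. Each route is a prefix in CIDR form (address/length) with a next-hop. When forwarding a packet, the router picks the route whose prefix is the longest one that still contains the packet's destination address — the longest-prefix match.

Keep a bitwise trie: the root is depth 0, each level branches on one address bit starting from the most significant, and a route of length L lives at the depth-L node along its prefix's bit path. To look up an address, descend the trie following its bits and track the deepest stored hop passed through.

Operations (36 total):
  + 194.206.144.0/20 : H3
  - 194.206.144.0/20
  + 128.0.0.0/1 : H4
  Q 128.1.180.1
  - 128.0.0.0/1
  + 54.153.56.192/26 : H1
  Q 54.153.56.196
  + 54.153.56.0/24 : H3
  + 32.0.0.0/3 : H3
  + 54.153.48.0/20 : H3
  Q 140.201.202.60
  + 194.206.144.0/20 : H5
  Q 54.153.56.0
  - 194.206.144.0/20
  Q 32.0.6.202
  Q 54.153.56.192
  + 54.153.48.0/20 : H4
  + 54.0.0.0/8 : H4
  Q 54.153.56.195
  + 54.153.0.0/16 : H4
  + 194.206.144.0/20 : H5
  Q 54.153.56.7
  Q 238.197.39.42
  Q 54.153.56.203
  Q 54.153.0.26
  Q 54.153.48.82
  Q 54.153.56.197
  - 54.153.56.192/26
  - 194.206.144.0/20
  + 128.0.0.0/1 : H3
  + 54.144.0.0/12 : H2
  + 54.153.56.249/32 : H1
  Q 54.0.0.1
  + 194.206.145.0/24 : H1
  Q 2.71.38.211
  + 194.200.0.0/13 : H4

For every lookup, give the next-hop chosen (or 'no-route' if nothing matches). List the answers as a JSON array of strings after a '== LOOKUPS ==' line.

Apply in order:
  add 194.206.144.0/20 -> H3 at depth 20
  - 194.206.144.0/20 clear@20
  add 128.0.0.0/1 -> H4 at depth 1
  Q 128.1.180.1: descend 1 ; hops seen [H4] ; pick H4
  - 128.0.0.0/1 clear@1
  add 54.153.56.192/26 -> H1 at depth 26
  Q 54.153.56.196: descend 00110110100110010011100011 ; hops seen [H1] ; pick H1
  add 54.153.56.0/24 -> H3 at depth 24
  add 32.0.0.0/3 -> H3 at depth 3
  add 54.153.48.0/20 -> H3 at depth 20
  Q 140.201.202.60: descend 1 ; hops seen [∅] ; pick no-route
  add 194.206.144.0/20 -> H5 at depth 20
  Q 54.153.56.0: descend 001101101001100100111000 ; hops seen [H3,H3,H3] ; pick H3
  - 194.206.144.0/20 clear@20
  Q 32.0.6.202: descend 001 ; hops seen [H3] ; pick H3
  Q 54.153.56.192: descend 00110110100110010011100011 ; hops seen [H3,H3,H3,H1] ; pick H1
  add 54.153.48.0/20 -> H4 at depth 20
  add 54.0.0.0/8 -> H4 at depth 8
  Q 54.153.56.195: descend 00110110100110010011100011 ; hops seen [H3,H4,H4,H3,H1] ; pick H1
  add 54.153.0.0/16 -> H4 at depth 16
  add 194.206.144.0/20 -> H5 at depth 20
  Q 54.153.56.7: descend 001101101001100100111000 ; hops seen [H3,H4,H4,H4,H3] ; pick H3
  Q 238.197.39.42: descend 11 ; hops seen [∅] ; pick no-route
  Q 54.153.56.203: descend 00110110100110010011100011 ; hops seen [H3,H4,H4,H4,H3,H1] ; pick H1
  Q 54.153.0.26: descend 001101101001100100 ; hops seen [H3,H4,H4] ; pick H4
  Q 54.153.48.82: descend 00110110100110010011 ; hops seen [H3,H4,H4,H4] ; pick H4
  Q 54.153.56.197: descend 00110110100110010011100011 ; hops seen [H3,H4,H4,H4,H3,H1] ; pick H1
  - 54.153.56.192/26 clear@26
  - 194.206.144.0/20 clear@20
  add 128.0.0.0/1 -> H3 at depth 1
  add 54.144.0.0/12 -> H2 at depth 12
  add 54.153.56.249/32 -> H1 at depth 32
  Q 54.0.0.1: descend 00110110 ; hops seen [H3,H4] ; pick H4
  add 194.206.145.0/24 -> H1 at depth 24
  Q 2.71.38.211: descend 00 ; hops seen [∅] ; pick no-route
  add 194.200.0.0/13 -> H4 at depth 13

== LOOKUPS ==
["H4","H1","no-route","H3","H3","H1","H1","H3","no-route","H1","H4","H4","H1","H4","no-route"]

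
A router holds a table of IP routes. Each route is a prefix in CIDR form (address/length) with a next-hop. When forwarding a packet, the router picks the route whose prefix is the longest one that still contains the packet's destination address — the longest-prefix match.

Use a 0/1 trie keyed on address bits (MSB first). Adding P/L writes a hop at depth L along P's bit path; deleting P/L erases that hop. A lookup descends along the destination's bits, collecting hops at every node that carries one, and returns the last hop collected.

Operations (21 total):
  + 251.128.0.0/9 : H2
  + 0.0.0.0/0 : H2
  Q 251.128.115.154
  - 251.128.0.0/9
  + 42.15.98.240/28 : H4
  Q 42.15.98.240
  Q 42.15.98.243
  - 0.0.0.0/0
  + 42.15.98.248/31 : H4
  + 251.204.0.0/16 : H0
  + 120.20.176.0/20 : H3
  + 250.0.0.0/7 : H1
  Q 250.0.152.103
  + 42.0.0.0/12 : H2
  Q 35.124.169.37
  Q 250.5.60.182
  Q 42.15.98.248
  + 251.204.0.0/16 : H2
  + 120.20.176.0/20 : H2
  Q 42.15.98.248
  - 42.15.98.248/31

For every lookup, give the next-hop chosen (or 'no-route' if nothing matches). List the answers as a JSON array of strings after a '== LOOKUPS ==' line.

Apply in order:
  add 251.128.0.0/9 -> H2 at depth 9
  add 0.0.0.0/0 -> H2 at depth 0
  lookup 251.128.115.154: bits 111110111 walk d0:H2→d1:-→d2:-→d3:-→d4:-→d5:-→d6:-→d7:-→d8:-→d9:H2 -> H2
  del 251.128.0.0/9 (clear depth 9)
  add 42.15.98.240/28 -> H4 at depth 28
  lookup 42.15.98.240: bits 0010101000001111011000101111 walk d0:H2→d1:-→d2:-→d3:-→d4:-→d5:-→d6:-→d7:-→d8:-→d9:-→d10:-→d11:-→d12:-→d13:-→d14:-→d15:-→d16:-→d17:-→d18:-→d19:-→d20:-→d21:-→d22:-→d23:-→d24:-→d25:-→d26:-→d27:-→d28:H4 -> H4
  lookup 42.15.98.243: bits 0010101000001111011000101111 walk d0:H2→d1:-→d2:-→d3:-→d4:-→d5:-→d6:-→d7:-→d8:-→d9:-→d10:-→d11:-→d12:-→d13:-→d14:-→d15:-→d16:-→d17:-→d18:-→d19:-→d20:-→d21:-→d22:-→d23:-→d24:-→d25:-→d26:-→d27:-→d28:H4 -> H4
  del 0.0.0.0/0 (clear depth 0)
  add 42.15.98.248/31 -> H4 at depth 31
  add 251.204.0.0/16 -> H0 at depth 16
  add 120.20.176.0/20 -> H3 at depth 20
  add 250.0.0.0/7 -> H1 at depth 7
  lookup 250.0.152.103: bits 1111101 walk d0:-→d1:-→d2:-→d3:-→d4:-→d5:-→d6:-→d7:H1 -> H1
  add 42.0.0.0/12 -> H2 at depth 12
  lookup 35.124.169.37: bits 0010 walk d0:-→d1:-→d2:-→d3:-→d4:- -> no-route
  lookup 250.5.60.182: bits 1111101 walk d0:-→d1:-→d2:-→d3:-→d4:-→d5:-→d6:-→d7:H1 -> H1
  lookup 42.15.98.248: bits 0010101000001111011000101111100 walk d0:-→d1:-→d2:-→d3:-→d4:-→d5:-→d6:-→d7:-→d8:-→d9:-→d10:-→d11:-→d12:H2→d13:-→d14:-→d15:-→d16:-→d17:-→d18:-→d19:-→d20:-→d21:-→d22:-→d23:-→d24:-→d25:-→d26:-→d27:-→d28:H4→d29:-→d30:-→d31:H4 -> H4
  add 251.204.0.0/16 -> H2 at depth 16
  add 120.20.176.0/20 -> H2 at depth 20
  lookup 42.15.98.248: bits 0010101000001111011000101111100 walk d0:-→d1:-→d2:-→d3:-→d4:-→d5:-→d6:-→d7:-→d8:-→d9:-→d10:-→d11:-→d12:H2→d13:-→d14:-→d15:-→d16:-→d17:-→d18:-→d19:-→d20:-→d21:-→d22:-→d23:-→d24:-→d25:-→d26:-→d27:-→d28:H4→d29:-→d30:-→d31:H4 -> H4
  del 42.15.98.248/31 (clear depth 31)

== LOOKUPS ==
["H2","H4","H4","H1","no-route","H1","H4","H4"]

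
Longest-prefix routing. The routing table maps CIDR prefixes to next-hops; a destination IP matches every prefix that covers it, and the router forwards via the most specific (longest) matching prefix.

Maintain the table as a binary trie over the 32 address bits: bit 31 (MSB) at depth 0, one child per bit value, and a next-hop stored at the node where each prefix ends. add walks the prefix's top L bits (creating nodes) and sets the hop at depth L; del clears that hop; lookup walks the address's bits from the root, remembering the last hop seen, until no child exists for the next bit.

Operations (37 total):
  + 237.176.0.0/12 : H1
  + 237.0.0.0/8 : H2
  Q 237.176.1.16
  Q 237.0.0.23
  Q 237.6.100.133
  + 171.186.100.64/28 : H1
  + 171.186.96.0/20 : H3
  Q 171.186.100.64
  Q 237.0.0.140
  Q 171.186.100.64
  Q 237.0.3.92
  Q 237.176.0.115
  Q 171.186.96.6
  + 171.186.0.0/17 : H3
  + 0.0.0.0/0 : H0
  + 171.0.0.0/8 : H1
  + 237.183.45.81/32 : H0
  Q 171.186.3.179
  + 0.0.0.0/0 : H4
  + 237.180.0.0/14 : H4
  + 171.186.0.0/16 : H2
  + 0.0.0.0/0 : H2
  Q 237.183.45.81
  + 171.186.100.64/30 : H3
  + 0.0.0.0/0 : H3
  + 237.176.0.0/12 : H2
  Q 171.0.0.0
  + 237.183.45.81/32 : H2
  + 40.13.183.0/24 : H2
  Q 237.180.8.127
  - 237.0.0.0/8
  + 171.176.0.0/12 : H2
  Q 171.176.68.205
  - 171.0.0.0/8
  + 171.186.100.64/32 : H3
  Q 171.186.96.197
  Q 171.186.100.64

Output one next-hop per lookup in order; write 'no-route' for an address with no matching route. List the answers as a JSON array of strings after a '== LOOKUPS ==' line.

Trace:
  + 237.176.0.0/12 (H1) depth=12
  + 237.0.0.0/8 (H2) depth=8
  ? 237.176.1.16  path d0:-→d1:-→d2:-→d3:-→d4:-→d5:-→d6:-→d7:-→d8:H2→d9:-→d10:-→d11:-→d12:H1  best=H1
  ? 237.0.0.23  path d0:-→d1:-→d2:-→d3:-→d4:-→d5:-→d6:-→d7:-→d8:H2  best=H2
  ? 237.6.100.133  path d0:-→d1:-→d2:-→d3:-→d4:-→d5:-→d6:-→d7:-→d8:H2  best=H2
  + 171.186.100.64/28 (H1) depth=28
  + 171.186.96.0/20 (H3) depth=20
  ? 171.186.100.64  path d0:-→d1:-→d2:-→d3:-→d4:-→d5:-→d6:-→d7:-→d8:-→d9:-→d10:-→d11:-→d12:-→d13:-→d14:-→d15:-→d16:-→d17:-→d18:-→d19:-→d20:H3→d21:-→d22:-→d23:-→d24:-→d25:-→d26:-→d27:-→d28:H1  best=H1
  ? 237.0.0.140  path d0:-→d1:-→d2:-→d3:-→d4:-→d5:-→d6:-→d7:-→d8:H2  best=H2
  ? 171.186.100.64  path d0:-→d1:-→d2:-→d3:-→d4:-→d5:-→d6:-→d7:-→d8:-→d9:-→d10:-→d11:-→d12:-→d13:-→d14:-→d15:-→d16:-→d17:-→d18:-→d19:-→d20:H3→d21:-→d22:-→d23:-→d24:-→d25:-→d26:-→d27:-→d28:H1  best=H1
  ? 237.0.3.92  path d0:-→d1:-→d2:-→d3:-→d4:-→d5:-→d6:-→d7:-→d8:H2  best=H2
  ? 237.176.0.115  path d0:-→d1:-→d2:-→d3:-→d4:-→d5:-→d6:-→d7:-→d8:H2→d9:-→d10:-→d11:-→d12:H1  best=H1
  ? 171.186.96.6  path d0:-→d1:-→d2:-→d3:-→d4:-→d5:-→d6:-→d7:-→d8:-→d9:-→d10:-→d11:-→d12:-→d13:-→d14:-→d15:-→d16:-→d17:-→d18:-→d19:-→d20:H3→d21:-  best=H3
  + 171.186.0.0/17 (H3) depth=17
  + 0.0.0.0/0 (H0) depth=0
  + 171.0.0.0/8 (H1) depth=8
  + 237.183.45.81/32 (H0) depth=32
  ? 171.186.3.179  path d0:H0→d1:-→d2:-→d3:-→d4:-→d5:-→d6:-→d7:-→d8:H1→d9:-→d10:-→d11:-→d12:-→d13:-→d14:-→d15:-→d16:-→d17:H3  best=H3
  + 0.0.0.0/0 (H4) depth=0
  + 237.180.0.0/14 (H4) depth=14
  + 171.186.0.0/16 (H2) depth=16
  + 0.0.0.0/0 (H2) depth=0
  ? 237.183.45.81  path d0:H2→d1:-→d2:-→d3:-→d4:-→d5:-→d6:-→d7:-→d8:H2→d9:-→d10:-→d11:-→d12:H1→d13:-→d14:H4→d15:-→d16:-→d17:-→d18:-→d19:-→d20:-→d21:-→d22:-→d23:-→d24:-→d25:-→d26:-→d27:-→d28:-→d29:-→d30:-→d31:-→d32:H0  best=H0
  + 171.186.100.64/30 (H3) depth=30
  + 0.0.0.0/0 (H3) depth=0
  + 237.176.0.0/12 (H2) depth=12
  ? 171.0.0.0  path d0:H3→d1:-→d2:-→d3:-→d4:-→d5:-→d6:-→d7:-→d8:H1  best=H1
  + 237.183.45.81/32 (H2) depth=32
  + 40.13.183.0/24 (H2) depth=24
  ? 237.180.8.127  path d0:H3→d1:-→d2:-→d3:-→d4:-→d5:-→d6:-→d7:-→d8:H2→d9:-→d10:-→d11:-→d12:H2→d13:-→d14:H4  best=H4
  del 237.0.0.0/8 (clear depth 8)
  + 171.176.0.0/12 (H2) depth=12
  ? 171.176.68.205  path d0:H3→d1:-→d2:-→d3:-→d4:-→d5:-→d6:-→d7:-→d8:H1→d9:-→d10:-→d11:-→d12:H2  best=H2
  del 171.0.0.0/8 (clear depth 8)
  + 171.186.100.64/32 (H3) depth=32
  ? 171.186.96.197  path d0:H3→d1:-→d2:-→d3:-→d4:-→d5:-→d6:-→d7:-→d8:-→d9:-→d10:-→d11:-→d12:H2→d13:-→d14:-→d15:-→d16:H2→d17:H3→d18:-→d19:-→d20:H3→d21:-  best=H3
  ? 171.186.100.64  path d0:H3→d1:-→d2:-→d3:-→d4:-→d5:-→d6:-→d7:-→d8:-→d9:-→d10:-→d11:-→d12:H2→d13:-→d14:-→d15:-→d16:H2→d17:H3→d18:-→d19:-→d20:H3→d21:-→d22:-→d23:-→d24:-→d25:-→d26:-→d27:-→d28:H1→d29:-→d30:H3→d31:-→d32:H3  best=H3

== LOOKUPS ==
["H1","H2","H2","H1","H2","H1","H2","H1","H3","H3","H0","H1","H4","H2","H3","H3"]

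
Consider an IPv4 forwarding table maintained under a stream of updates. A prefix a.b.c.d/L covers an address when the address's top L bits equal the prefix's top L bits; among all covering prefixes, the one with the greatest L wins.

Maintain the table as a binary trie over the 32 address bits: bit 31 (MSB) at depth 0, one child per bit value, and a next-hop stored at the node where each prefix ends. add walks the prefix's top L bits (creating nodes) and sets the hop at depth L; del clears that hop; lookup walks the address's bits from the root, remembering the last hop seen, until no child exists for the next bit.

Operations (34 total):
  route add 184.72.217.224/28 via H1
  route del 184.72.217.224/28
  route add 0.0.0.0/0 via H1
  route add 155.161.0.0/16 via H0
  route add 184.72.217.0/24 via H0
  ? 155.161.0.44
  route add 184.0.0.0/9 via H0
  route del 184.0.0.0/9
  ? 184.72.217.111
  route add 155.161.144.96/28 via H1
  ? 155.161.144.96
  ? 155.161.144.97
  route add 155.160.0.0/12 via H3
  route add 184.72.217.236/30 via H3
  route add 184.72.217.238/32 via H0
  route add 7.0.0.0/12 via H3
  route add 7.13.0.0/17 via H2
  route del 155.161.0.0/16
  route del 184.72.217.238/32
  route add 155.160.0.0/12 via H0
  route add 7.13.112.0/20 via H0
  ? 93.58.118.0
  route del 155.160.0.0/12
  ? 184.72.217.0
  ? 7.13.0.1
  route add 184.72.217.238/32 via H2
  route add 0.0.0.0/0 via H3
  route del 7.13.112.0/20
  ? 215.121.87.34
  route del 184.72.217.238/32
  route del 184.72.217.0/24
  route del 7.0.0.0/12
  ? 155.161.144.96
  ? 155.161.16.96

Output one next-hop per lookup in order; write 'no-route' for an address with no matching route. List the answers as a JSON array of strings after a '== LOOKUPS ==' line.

Process each operation:
  add 184.72.217.224/28 -> H1 at depth 28
  - 184.72.217.224/28 clear@28
  add 0.0.0.0/0 -> H1 at depth 0
  add 155.161.0.0/16 -> H0 at depth 16
  add 184.72.217.0/24 -> H0 at depth 24
  Q 155.161.0.44: descend 1001101110100001 ; hops seen [H1,H0] ; pick H0
  add 184.0.0.0/9 -> H0 at depth 9
  - 184.0.0.0/9 clear@9
  Q 184.72.217.111: descend 101110000100100011011001 ; hops seen [H1,H0] ; pick H0
  add 155.161.144.96/28 -> H1 at depth 28
  Q 155.161.144.96: descend 1001101110100001100100000110 ; hops seen [H1,H0,H1] ; pick H1
  Q 155.161.144.97: descend 1001101110100001100100000110 ; hops seen [H1,H0,H1] ; pick H1
  add 155.160.0.0/12 -> H3 at depth 12
  add 184.72.217.236/30 -> H3 at depth 30
  add 184.72.217.238/32 -> H0 at depth 32
  add 7.0.0.0/12 -> H3 at depth 12
  add 7.13.0.0/17 -> H2 at depth 17
  - 155.161.0.0/16 clear@16
  - 184.72.217.238/32 clear@32
  add 155.160.0.0/12 -> H0 at depth 12
  add 7.13.112.0/20 -> H0 at depth 20
  Q 93.58.118.0: descend 0 ; hops seen [H1] ; pick H1
  - 155.160.0.0/12 clear@12
  Q 184.72.217.0: descend 101110000100100011011001 ; hops seen [H1,H0] ; pick H0
  Q 7.13.0.1: descend 00000111000011010 ; hops seen [H1,H3,H2] ; pick H2
  add 184.72.217.238/32 -> H2 at depth 32
  add 0.0.0.0/0 -> H3 at depth 0
  - 7.13.112.0/20 clear@20
  Q 215.121.87.34: descend 1 ; hops seen [H3] ; pick H3
  - 184.72.217.238/32 clear@32
  - 184.72.217.0/24 clear@24
  - 7.0.0.0/12 clear@12
  Q 155.161.144.96: descend 1001101110100001100100000110 ; hops seen [H3,H1] ; pick H1
  Q 155.161.16.96: descend 1001101110100001 ; hops seen [H3] ; pick H3

== LOOKUPS ==
["H0","H0","H1","H1","H1","H0","H2","H3","H1","H3"]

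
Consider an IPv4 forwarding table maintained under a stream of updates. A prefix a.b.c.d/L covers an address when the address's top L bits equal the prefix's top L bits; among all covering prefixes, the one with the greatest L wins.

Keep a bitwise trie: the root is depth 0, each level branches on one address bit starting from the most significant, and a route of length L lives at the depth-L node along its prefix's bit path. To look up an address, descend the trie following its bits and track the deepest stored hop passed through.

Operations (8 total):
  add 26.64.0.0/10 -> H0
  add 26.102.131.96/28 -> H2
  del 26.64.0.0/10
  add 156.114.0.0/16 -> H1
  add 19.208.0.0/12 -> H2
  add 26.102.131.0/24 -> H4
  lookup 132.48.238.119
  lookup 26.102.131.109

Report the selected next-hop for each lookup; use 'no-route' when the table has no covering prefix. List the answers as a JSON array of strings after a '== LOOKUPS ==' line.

Process each operation:
  + 26.64.0.0/10 (H0) depth=10
  + 26.102.131.96/28 (H2) depth=28
  - 26.64.0.0/10 clear@10
  + 156.114.0.0/16 (H1) depth=16
  + 19.208.0.0/12 (H2) depth=12
  + 26.102.131.0/24 (H4) depth=24
  ? 132.48.238.119  path d0:-→d1:-→d2:-→d3:-  best=no-route
  ? 26.102.131.109  path d0:-→d1:-→d2:-→d3:-→d4:-→d5:-→d6:-→d7:-→d8:-→d9:-→d10:-→d11:-→d12:-→d13:-→d14:-→d15:-→d16:-→d17:-→d18:-→d19:-→d20:-→d21:-→d22:-→d23:-→d24:H4→d25:-→d26:-→d27:-→d28:H2  best=H2

== LOOKUPS ==
["no-route","H2"]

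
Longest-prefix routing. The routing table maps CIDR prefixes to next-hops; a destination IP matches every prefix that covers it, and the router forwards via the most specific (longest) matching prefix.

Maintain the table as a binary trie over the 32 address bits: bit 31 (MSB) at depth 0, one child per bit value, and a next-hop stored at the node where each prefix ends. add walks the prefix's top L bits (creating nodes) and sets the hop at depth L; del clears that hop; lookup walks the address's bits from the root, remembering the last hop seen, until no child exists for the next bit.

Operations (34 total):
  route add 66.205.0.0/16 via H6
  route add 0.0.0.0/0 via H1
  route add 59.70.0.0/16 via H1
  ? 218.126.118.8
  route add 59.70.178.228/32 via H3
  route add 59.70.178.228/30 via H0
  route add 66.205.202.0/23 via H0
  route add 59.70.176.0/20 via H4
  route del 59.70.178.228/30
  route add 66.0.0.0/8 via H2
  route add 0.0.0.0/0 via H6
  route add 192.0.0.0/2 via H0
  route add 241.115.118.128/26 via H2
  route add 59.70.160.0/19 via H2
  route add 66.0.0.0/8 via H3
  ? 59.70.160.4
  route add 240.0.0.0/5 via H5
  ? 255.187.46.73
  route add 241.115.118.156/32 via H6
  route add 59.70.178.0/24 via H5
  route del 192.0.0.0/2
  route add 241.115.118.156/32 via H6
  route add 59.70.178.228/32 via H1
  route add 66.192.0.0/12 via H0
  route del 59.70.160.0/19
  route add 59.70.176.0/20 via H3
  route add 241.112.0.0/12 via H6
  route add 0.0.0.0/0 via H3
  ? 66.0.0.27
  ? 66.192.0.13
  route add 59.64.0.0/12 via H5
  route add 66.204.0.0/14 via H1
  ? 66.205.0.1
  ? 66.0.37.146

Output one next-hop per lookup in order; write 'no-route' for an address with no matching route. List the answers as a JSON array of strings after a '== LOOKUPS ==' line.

Apply in order:
  add 66.205.0.0/16 -> H6 at depth 16
  add 0.0.0.0/0 -> H1 at depth 0
  add 59.70.0.0/16 -> H1 at depth 16
  ? 218.126.118.8  path d0:H1  best=H1
  add 59.70.178.228/32 -> H3 at depth 32
  add 59.70.178.228/30 -> H0 at depth 30
  add 66.205.202.0/23 -> H0 at depth 23
  add 59.70.176.0/20 -> H4 at depth 20
  - 59.70.178.228/30 clear@30
  add 66.0.0.0/8 -> H2 at depth 8
  add 0.0.0.0/0 -> H6 at depth 0
  add 192.0.0.0/2 -> H0 at depth 2
  add 241.115.118.128/26 -> H2 at depth 26
  add 59.70.160.0/19 -> H2 at depth 19
  add 66.0.0.0/8 -> H3 at depth 8
  ? 59.70.160.4  path d0:H6→d1:-→d2:-→d3:-→d4:-→d5:-→d6:-→d7:-→d8:-→d9:-→d10:-→d11:-→d12:-→d13:-→d14:-→d15:-→d16:H1→d17:-→d18:-→d19:H2  best=H2
  add 240.0.0.0/5 -> H5 at depth 5
  ? 255.187.46.73  path d0:H6→d1:-→d2:H0→d3:-→d4:-  best=H0
  add 241.115.118.156/32 -> H6 at depth 32
  add 59.70.178.0/24 -> H5 at depth 24
  - 192.0.0.0/2 clear@2
  add 241.115.118.156/32 -> H6 at depth 32
  add 59.70.178.228/32 -> H1 at depth 32
  add 66.192.0.0/12 -> H0 at depth 12
  - 59.70.160.0/19 clear@19
  add 59.70.176.0/20 -> H3 at depth 20
  add 241.112.0.0/12 -> H6 at depth 12
  add 0.0.0.0/0 -> H3 at depth 0
  ? 66.0.0.27  path d0:H3→d1:-→d2:-→d3:-→d4:-→d5:-→d6:-→d7:-→d8:H3  best=H3
  ? 66.192.0.13  path d0:H3→d1:-→d2:-→d3:-→d4:-→d5:-→d6:-→d7:-→d8:H3→d9:-→d10:-→d11:-→d12:H0  best=H0
  add 59.64.0.0/12 -> H5 at depth 12
  add 66.204.0.0/14 -> H1 at depth 14
  ? 66.205.0.1  path d0:H3→d1:-→d2:-→d3:-→d4:-→d5:-→d6:-→d7:-→d8:H3→d9:-→d10:-→d11:-→d12:H0→d13:-→d14:H1→d15:-→d16:H6  best=H6
  ? 66.0.37.146  path d0:H3→d1:-→d2:-→d3:-→d4:-→d5:-→d6:-→d7:-→d8:H3  best=H3

== LOOKUPS ==
["H1","H2","H0","H3","H0","H6","H3"]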